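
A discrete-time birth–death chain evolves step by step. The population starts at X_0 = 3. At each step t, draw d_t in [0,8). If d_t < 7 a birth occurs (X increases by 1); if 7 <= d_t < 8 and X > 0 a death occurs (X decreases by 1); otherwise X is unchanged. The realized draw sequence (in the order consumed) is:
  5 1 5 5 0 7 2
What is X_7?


8

t=0: X=3, d=5 → birth, X_1=4
t=1: X=4, d=1 → birth, X_2=5
t=2: X=5, d=5 → birth, X_3=6
t=3: X=6, d=5 → birth, X_4=7
t=4: X=7, d=0 → birth, X_5=8
t=5: X=8, d=7 → death, X_6=7
t=6: X=7, d=2 → birth, X_7=8


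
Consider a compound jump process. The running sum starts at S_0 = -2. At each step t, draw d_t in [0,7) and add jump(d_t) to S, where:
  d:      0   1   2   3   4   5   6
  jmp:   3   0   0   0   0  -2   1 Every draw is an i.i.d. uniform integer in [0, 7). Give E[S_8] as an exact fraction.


2/7

Outcome values over d=0..6: [3, 0, 0, 0, 0, -2, 1]
Σy = 2, Σy² = 14, M = 7
μ = 2/7 = 2/7,  σ² = 14/7 − (2/7)² = 94/49
E[S_8] = -2 + 8·(2/7) = 2/7


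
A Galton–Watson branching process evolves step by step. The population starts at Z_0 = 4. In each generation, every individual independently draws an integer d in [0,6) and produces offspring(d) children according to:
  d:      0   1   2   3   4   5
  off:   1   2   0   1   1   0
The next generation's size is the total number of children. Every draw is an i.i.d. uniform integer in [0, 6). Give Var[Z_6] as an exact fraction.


1648521875/544195584

Outcome values over d=0..5: [1, 2, 0, 1, 1, 0]
Σy = 5, Σy² = 7, M = 6
μ = 5/6 = 5/6,  σ² = 7/6 − (5/6)² = 17/36
V_0 = 0, E_0 = 4
V_1 = 17/36·E_0 + (5/6)²·V_0 = 17/9;  E_1 = 10/3
V_2 = 17/36·E_1 + (5/6)²·V_1 = 935/324;  E_2 = 25/9
V_3 = 17/36·E_2 + (5/6)²·V_2 = 38675/11664;  E_3 = 125/54
V_4 = 17/36·E_3 + (5/6)²·V_3 = 1425875/419904;  E_4 = 625/324
V_5 = 17/36·E_4 + (5/6)²·V_4 = 49416875/15116544;  E_5 = 3125/1944
V_6 = 17/36·E_5 + (5/6)²·V_5 = 1648521875/544195584;  E_6 = 15625/11664


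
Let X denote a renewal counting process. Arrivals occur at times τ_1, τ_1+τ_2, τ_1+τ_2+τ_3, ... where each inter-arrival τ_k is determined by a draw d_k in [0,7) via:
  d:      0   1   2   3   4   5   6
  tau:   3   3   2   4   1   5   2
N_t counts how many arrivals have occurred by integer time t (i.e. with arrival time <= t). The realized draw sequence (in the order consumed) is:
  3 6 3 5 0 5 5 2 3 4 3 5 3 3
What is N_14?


3

draw d_1=3: τ_1=4, arrival time A_1=4
draw d_2=6: τ_2=2, arrival time A_2=6
draw d_3=3: τ_3=4, arrival time A_3=10
draw d_4=5: τ_4=5, arrival time A_4=15
draw d_5=0: τ_5=3, arrival time A_5=18
draw d_6=5: τ_6=5, arrival time A_6=23
draw d_7=5: τ_7=5, arrival time A_7=28
draw d_8=2: τ_8=2, arrival time A_8=30
draw d_9=3: τ_9=4, arrival time A_9=34
draw d_10=4: τ_10=1, arrival time A_10=35
draw d_11=3: τ_11=4, arrival time A_11=39
draw d_12=5: τ_12=5, arrival time A_12=44
draw d_13=3: τ_13=4, arrival time A_13=48
draw d_14=3: τ_14=4, arrival time A_14=52
N_t over t=0..14: 0:0 1:0 2:0 3:0 4:1 5:1 6:2 7:2 8:2 9:2 10:3 11:3 12:3 13:3 14:3


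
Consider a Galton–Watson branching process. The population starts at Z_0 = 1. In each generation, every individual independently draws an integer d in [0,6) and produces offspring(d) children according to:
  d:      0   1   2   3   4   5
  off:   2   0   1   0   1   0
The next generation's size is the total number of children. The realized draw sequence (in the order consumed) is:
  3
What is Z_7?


0

gen 0: Z_0=1, draws=[3], offspring=[0], Z_1=0
gen 1: Z_1=0, draws=[], offspring=[], Z_2=0
gen 2: Z_2=0, draws=[], offspring=[], Z_3=0
gen 3: Z_3=0, draws=[], offspring=[], Z_4=0
gen 4: Z_4=0, draws=[], offspring=[], Z_5=0
gen 5: Z_5=0, draws=[], offspring=[], Z_6=0
gen 6: Z_6=0, draws=[], offspring=[], Z_7=0


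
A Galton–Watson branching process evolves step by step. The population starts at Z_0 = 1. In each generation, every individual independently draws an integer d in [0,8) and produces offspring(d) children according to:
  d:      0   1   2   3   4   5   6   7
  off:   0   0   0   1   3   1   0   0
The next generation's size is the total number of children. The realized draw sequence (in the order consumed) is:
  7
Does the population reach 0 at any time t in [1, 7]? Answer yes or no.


gen 0: Z_0=1, draws=[7], offspring=[0], Z_1=0
gen 1: Z_1=0, draws=[], offspring=[], Z_2=0
gen 2: Z_2=0, draws=[], offspring=[], Z_3=0
gen 3: Z_3=0, draws=[], offspring=[], Z_4=0
gen 4: Z_4=0, draws=[], offspring=[], Z_5=0
gen 5: Z_5=0, draws=[], offspring=[], Z_6=0
gen 6: Z_6=0, draws=[], offspring=[], Z_7=0

yes


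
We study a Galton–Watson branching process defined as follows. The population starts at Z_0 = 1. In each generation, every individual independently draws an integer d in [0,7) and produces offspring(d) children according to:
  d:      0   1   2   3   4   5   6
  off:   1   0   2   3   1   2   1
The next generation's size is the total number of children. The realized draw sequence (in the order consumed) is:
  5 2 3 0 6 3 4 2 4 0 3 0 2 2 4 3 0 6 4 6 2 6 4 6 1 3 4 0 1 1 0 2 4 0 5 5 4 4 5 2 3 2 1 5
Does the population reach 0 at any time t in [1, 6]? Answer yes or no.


gen 0: Z_0=1, draws=[5], offspring=[2], Z_1=2
gen 1: Z_1=2, draws=[2, 3], offspring=[2, 3], Z_2=5
gen 2: Z_2=5, draws=[0, 6, 3, 4, 2], offspring=[1, 1, 3, 1, 2], Z_3=8
gen 3: Z_3=8, draws=[4, 0, 3, 0, 2, 2, 4, 3], offspring=[1, 1, 3, 1, 2, 2, 1, 3], Z_4=14
gen 4: Z_4=14, draws=[0, 6, 4, 6, 2, 6, 4, 6, 1, 3, 4, 0, 1, 1], offspring=[1, 1, 1, 1, 2, 1, 1, 1, 0, 3, 1, 1, 0, 0], Z_5=14
gen 5: Z_5=14, draws=[0, 2, 4, 0, 5, 5, 4, 4, 5, 2, 3, 2, 1, 5], offspring=[1, 2, 1, 1, 2, 2, 1, 1, 2, 2, 3, 2, 0, 2], Z_6=22

no


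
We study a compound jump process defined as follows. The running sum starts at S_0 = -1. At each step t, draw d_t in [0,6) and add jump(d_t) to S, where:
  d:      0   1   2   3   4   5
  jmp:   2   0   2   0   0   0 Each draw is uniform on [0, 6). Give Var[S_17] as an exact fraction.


Outcome values over d=0..5: [2, 0, 2, 0, 0, 0]
Σy = 4, Σy² = 8, M = 6
μ = 4/6 = 2/3,  σ² = 8/6 − (2/3)² = 8/9
Independent increments: Var[S_17] = 17·σ² = 17·(8/9) = 136/9

136/9


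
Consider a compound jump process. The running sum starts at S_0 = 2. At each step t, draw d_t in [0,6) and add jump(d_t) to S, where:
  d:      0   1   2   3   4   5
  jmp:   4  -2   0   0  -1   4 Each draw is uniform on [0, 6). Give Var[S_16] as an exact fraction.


Outcome values over d=0..5: [4, -2, 0, 0, -1, 4]
Σy = 5, Σy² = 37, M = 6
μ = 5/6 = 5/6,  σ² = 37/6 − (5/6)² = 197/36
Independent increments: Var[S_16] = 16·σ² = 16·(197/36) = 788/9

788/9


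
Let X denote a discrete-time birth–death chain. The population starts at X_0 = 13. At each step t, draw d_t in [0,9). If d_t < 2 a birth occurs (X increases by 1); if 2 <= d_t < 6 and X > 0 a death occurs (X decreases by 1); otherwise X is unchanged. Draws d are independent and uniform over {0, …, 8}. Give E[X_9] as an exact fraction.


X can drop by at most 1 per step and X_0 = 13 > T = 9, so X_t >= 13 − t >= 4 > 0 for every t <= 9: the floor at 0 (the 'and X > 0' condition) never binds. Hence X_9 = X_0 + Σ_{t<9} Y_t with i.i.d. increments Y_t = y(d_t) ∈ {+1, −1, 0}.
Outcome values over d=0..8: [1, 1, -1, -1, -1, -1, 0, 0, 0]
Σy = -2, Σy² = 6, M = 9
μ = -2/9 = -2/9,  σ² = 6/9 − (-2/9)² = 50/81
E[X_9] = 13 + 9·(-2/9) = 11

11


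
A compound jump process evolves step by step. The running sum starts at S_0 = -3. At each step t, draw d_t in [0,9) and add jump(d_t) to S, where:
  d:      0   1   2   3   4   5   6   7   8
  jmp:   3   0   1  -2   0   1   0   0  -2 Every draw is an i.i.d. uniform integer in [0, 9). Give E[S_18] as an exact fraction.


Outcome values over d=0..8: [3, 0, 1, -2, 0, 1, 0, 0, -2]
Σy = 1, Σy² = 19, M = 9
μ = 1/9 = 1/9,  σ² = 19/9 − (1/9)² = 170/81
E[S_18] = -3 + 18·(1/9) = -1

-1


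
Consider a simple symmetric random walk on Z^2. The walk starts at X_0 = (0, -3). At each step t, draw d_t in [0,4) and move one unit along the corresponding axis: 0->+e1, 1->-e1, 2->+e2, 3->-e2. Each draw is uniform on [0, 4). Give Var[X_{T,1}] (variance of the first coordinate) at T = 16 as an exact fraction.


Outcome values over d=0..3: [1, -1, 0, 0]
Σy = 0, Σy² = 2, M = 4
μ = 0/4 = 0,  σ² = 2/4 − (0)² = 1/2
Independent increments: Var[X_16] = 16·σ² = 16·(1/2) = 8

8


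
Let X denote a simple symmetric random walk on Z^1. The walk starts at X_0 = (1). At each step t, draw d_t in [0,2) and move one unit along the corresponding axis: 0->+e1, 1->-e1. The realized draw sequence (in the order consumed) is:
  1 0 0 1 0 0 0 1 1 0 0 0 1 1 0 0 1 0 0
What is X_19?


t=0: X=(1), d=1 → -e1, X_1=(0)
t=1: X=(0), d=0 → +e1, X_2=(1)
t=2: X=(1), d=0 → +e1, X_3=(2)
t=3: X=(2), d=1 → -e1, X_4=(1)
t=4: X=(1), d=0 → +e1, X_5=(2)
t=5: X=(2), d=0 → +e1, X_6=(3)
t=6: X=(3), d=0 → +e1, X_7=(4)
t=7: X=(4), d=1 → -e1, X_8=(3)
t=8: X=(3), d=1 → -e1, X_9=(2)
t=9: X=(2), d=0 → +e1, X_10=(3)
t=10: X=(3), d=0 → +e1, X_11=(4)
t=11: X=(4), d=0 → +e1, X_12=(5)
t=12: X=(5), d=1 → -e1, X_13=(4)
t=13: X=(4), d=1 → -e1, X_14=(3)
t=14: X=(3), d=0 → +e1, X_15=(4)
t=15: X=(4), d=0 → +e1, X_16=(5)
t=16: X=(5), d=1 → -e1, X_17=(4)
t=17: X=(4), d=0 → +e1, X_18=(5)
t=18: X=(5), d=0 → +e1, X_19=(6)

(6)


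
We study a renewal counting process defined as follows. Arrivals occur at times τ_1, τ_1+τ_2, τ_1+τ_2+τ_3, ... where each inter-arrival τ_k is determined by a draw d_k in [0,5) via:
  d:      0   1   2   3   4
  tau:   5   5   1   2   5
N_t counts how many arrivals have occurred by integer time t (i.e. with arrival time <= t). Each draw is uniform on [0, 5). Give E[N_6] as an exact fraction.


Inter-arrival values over d=0..4: [5, 5, 1, 2, 5]
Each d has probability 1/5, so the pmf of τ is: f(1) = 1/5, f(2) = 1/5, f(5) = 3/5
Renewal equation for m(n) = E[N_n]: condition on τ_1 = k (if k <= n, one arrival plus a fresh copy on the remaining n−k steps): m(n) = F(n) + Σ_{k<=n} f(k)·m(n−k), where F(n) = P(τ <= n) and m(0) = 0
m(1) = F(1) = 1/5
m(2) = F(2) + f(1)·m(1) = 2/5 + 1/5·1/5 = 11/25
m(3) = F(3) + f(1)·m(2) + f(2)·m(1) = 2/5 + 1/5·11/25 + 1/5·1/5 = 66/125
m(4) = F(4) + f(1)·m(3) + f(2)·m(2) = 2/5 + 1/5·66/125 + 1/5·11/25 = 371/625
m(5) = F(5) + f(1)·m(4) + f(2)·m(3) = 1 + 1/5·371/625 + 1/5·66/125 = 3826/3125
m(6) = F(6) + f(1)·m(5) + f(2)·m(4) + f(5)·m(1) = 1 + 1/5·3826/3125 + 1/5·371/625 + 3/5·1/5 = 23181/15625
E[N_6] = m(6) = 23181/15625

23181/15625


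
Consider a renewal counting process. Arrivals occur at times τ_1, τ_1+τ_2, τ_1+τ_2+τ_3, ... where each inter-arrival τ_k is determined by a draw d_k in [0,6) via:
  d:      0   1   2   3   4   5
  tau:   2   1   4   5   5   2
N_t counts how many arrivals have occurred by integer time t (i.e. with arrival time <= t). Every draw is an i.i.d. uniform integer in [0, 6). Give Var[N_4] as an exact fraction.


1145327/1679616

Inter-arrival values over d=0..5: [2, 1, 4, 5, 5, 2]
Each d has probability 1/6, so the pmf of τ is: f(1) = 1/6, f(2) = 1/3, f(4) = 1/6, f(5) = 1/3
Let p_n(j) = P(N_n = j), with p_0 = [1]. Condition on τ_1: p_n(0) = P(τ > n), and for j >= 1, p_n(j) = Σ_{k<=n} f(k)·p_{n−k}(j−1)
p_1 = [5/6, 1/6]  (j = 0..1)
p_2 = [1/2, 17/36, 1/36]  (j = 0..2)
p_3 = [1/2, 13/36, 29/216, 1/216]  (j = 0..3)
p_4 = [1/3, 5/12, 47/216, 41/1296, 1/1296]  (j = 0..4)
E[N_4] = Σ j·p_4(j) = 1231/1296;  E[N_4²] = Σ j²·p_4(j) = 2053/1296
Var[N_4] = 2053/1296 − (1231/1296)² = 1145327/1679616


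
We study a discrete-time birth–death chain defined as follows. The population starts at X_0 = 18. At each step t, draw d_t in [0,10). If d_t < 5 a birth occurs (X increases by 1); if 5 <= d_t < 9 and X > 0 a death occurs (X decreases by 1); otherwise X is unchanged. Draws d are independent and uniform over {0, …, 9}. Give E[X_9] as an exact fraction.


189/10

X can drop by at most 1 per step and X_0 = 18 > T = 9, so X_t >= 18 − t >= 9 > 0 for every t <= 9: the floor at 0 (the 'and X > 0' condition) never binds. Hence X_9 = X_0 + Σ_{t<9} Y_t with i.i.d. increments Y_t = y(d_t) ∈ {+1, −1, 0}.
Outcome values over d=0..9: [1, 1, 1, 1, 1, -1, -1, -1, -1, 0]
Σy = 1, Σy² = 9, M = 10
μ = 1/10 = 1/10,  σ² = 9/10 − (1/10)² = 89/100
E[X_9] = 18 + 9·(1/10) = 189/10


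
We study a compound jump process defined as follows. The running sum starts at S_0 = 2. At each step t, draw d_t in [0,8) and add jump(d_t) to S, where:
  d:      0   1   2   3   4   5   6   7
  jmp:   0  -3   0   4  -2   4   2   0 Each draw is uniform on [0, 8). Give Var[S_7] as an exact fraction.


Outcome values over d=0..7: [0, -3, 0, 4, -2, 4, 2, 0]
Σy = 5, Σy² = 49, M = 8
μ = 5/8 = 5/8,  σ² = 49/8 − (5/8)² = 367/64
Independent increments: Var[S_7] = 7·σ² = 7·(367/64) = 2569/64

2569/64


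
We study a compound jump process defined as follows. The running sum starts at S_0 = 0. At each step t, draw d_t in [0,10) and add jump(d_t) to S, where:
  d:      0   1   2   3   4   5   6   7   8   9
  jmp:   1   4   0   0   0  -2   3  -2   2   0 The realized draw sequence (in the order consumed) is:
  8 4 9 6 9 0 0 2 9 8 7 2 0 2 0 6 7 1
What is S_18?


14

t=0: S=0, d=8, jump=2, S_1=2
t=1: S=2, d=4, jump=0, S_2=2
t=2: S=2, d=9, jump=0, S_3=2
t=3: S=2, d=6, jump=3, S_4=5
t=4: S=5, d=9, jump=0, S_5=5
t=5: S=5, d=0, jump=1, S_6=6
t=6: S=6, d=0, jump=1, S_7=7
t=7: S=7, d=2, jump=0, S_8=7
t=8: S=7, d=9, jump=0, S_9=7
t=9: S=7, d=8, jump=2, S_10=9
t=10: S=9, d=7, jump=-2, S_11=7
t=11: S=7, d=2, jump=0, S_12=7
t=12: S=7, d=0, jump=1, S_13=8
t=13: S=8, d=2, jump=0, S_14=8
t=14: S=8, d=0, jump=1, S_15=9
t=15: S=9, d=6, jump=3, S_16=12
t=16: S=12, d=7, jump=-2, S_17=10
t=17: S=10, d=1, jump=4, S_18=14


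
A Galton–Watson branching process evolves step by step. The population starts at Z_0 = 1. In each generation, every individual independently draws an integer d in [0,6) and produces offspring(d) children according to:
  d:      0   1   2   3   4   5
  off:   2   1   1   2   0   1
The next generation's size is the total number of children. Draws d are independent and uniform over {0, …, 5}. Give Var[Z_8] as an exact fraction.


57193533677735/2821109907456

Outcome values over d=0..5: [2, 1, 1, 2, 0, 1]
Σy = 7, Σy² = 11, M = 6
μ = 7/6 = 7/6,  σ² = 11/6 − (7/6)² = 17/36
V_0 = 0, E_0 = 1
V_1 = 17/36·E_0 + (7/6)²·V_0 = 17/36;  E_1 = 7/6
V_2 = 17/36·E_1 + (7/6)²·V_1 = 1547/1296;  E_2 = 49/36
V_3 = 17/36·E_2 + (7/6)²·V_2 = 105791/46656;  E_3 = 343/216
V_4 = 17/36·E_3 + (7/6)²·V_3 = 6443255/1679616;  E_4 = 2401/1296
V_5 = 17/36·E_4 + (7/6)²·V_4 = 368618327/60466176;  E_5 = 16807/7776
V_6 = 17/36·E_5 + (7/6)²·V_5 = 20284048967/2176782336;  E_6 = 117649/46656
V_7 = 17/36·E_6 + (7/6)²·V_6 = 1087231939031/78364164096;  E_7 = 823543/279936
V_8 = 17/36·E_7 + (7/6)²·V_7 = 57193533677735/2821109907456;  E_8 = 5764801/1679616


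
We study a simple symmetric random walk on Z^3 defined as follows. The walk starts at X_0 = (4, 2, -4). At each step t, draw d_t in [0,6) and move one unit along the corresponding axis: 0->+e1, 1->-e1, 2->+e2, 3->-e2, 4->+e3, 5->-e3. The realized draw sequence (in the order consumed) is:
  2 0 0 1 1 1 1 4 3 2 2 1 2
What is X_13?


(1, 5, -3)

t=0: X=(4, 2, -4), d=2 → +e2, X_1=(4, 3, -4)
t=1: X=(4, 3, -4), d=0 → +e1, X_2=(5, 3, -4)
t=2: X=(5, 3, -4), d=0 → +e1, X_3=(6, 3, -4)
t=3: X=(6, 3, -4), d=1 → -e1, X_4=(5, 3, -4)
t=4: X=(5, 3, -4), d=1 → -e1, X_5=(4, 3, -4)
t=5: X=(4, 3, -4), d=1 → -e1, X_6=(3, 3, -4)
t=6: X=(3, 3, -4), d=1 → -e1, X_7=(2, 3, -4)
t=7: X=(2, 3, -4), d=4 → +e3, X_8=(2, 3, -3)
t=8: X=(2, 3, -3), d=3 → -e2, X_9=(2, 2, -3)
t=9: X=(2, 2, -3), d=2 → +e2, X_10=(2, 3, -3)
t=10: X=(2, 3, -3), d=2 → +e2, X_11=(2, 4, -3)
t=11: X=(2, 4, -3), d=1 → -e1, X_12=(1, 4, -3)
t=12: X=(1, 4, -3), d=2 → +e2, X_13=(1, 5, -3)


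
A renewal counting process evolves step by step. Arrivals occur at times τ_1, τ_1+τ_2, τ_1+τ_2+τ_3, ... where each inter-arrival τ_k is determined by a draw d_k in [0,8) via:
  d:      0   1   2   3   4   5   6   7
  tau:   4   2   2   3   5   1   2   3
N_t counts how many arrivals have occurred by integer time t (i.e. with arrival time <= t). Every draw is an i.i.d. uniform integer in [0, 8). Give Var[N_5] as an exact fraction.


Inter-arrival values over d=0..7: [4, 2, 2, 3, 5, 1, 2, 3]
Each d has probability 1/8, so the pmf of τ is: f(1) = 1/8, f(2) = 3/8, f(3) = 1/4, f(4) = 1/8, f(5) = 1/8
Let p_n(j) = P(N_n = j), with p_0 = [1]. Condition on τ_1: p_n(0) = P(τ > n), and for j >= 1, p_n(j) = Σ_{k<=n} f(k)·p_{n−k}(j−1)
p_1 = [7/8, 1/8]  (j = 0..1)
p_2 = [1/2, 31/64, 1/64]  (j = 0..2)
p_3 = [1/4, 41/64, 55/512, 1/512]  (j = 0..3)
p_4 = [1/8, 9/16, 75/256, 79/4096, 1/4096]  (j = 0..4)
p_5 = [0, 15/32, 229/512, 331/4096, 103/32768, 1/32768]  (j = 0..5)
E[N_5] = Σ j·p_5(j) = 53033/32768;  E[N_5²] = Σ j²·p_5(j) = 99489/32768
Var[N_5] = 99489/32768 − (53033/32768)² = 447556463/1073741824

447556463/1073741824


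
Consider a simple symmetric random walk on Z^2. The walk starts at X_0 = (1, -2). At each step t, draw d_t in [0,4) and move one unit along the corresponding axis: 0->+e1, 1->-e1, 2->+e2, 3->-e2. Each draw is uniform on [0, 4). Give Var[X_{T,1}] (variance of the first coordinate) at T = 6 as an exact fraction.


3

Outcome values over d=0..3: [1, -1, 0, 0]
Σy = 0, Σy² = 2, M = 4
μ = 0/4 = 0,  σ² = 2/4 − (0)² = 1/2
Independent increments: Var[X_6] = 6·σ² = 6·(1/2) = 3


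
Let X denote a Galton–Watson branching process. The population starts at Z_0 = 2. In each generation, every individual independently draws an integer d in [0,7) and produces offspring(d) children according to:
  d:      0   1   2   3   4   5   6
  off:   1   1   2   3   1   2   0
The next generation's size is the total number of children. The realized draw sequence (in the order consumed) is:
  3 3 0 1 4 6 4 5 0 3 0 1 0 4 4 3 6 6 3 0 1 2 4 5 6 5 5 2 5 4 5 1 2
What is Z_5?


gen 0: Z_0=2, draws=[3, 3], offspring=[3, 3], Z_1=6
gen 1: Z_1=6, draws=[0, 1, 4, 6, 4, 5], offspring=[1, 1, 1, 0, 1, 2], Z_2=6
gen 2: Z_2=6, draws=[0, 3, 0, 1, 0, 4], offspring=[1, 3, 1, 1, 1, 1], Z_3=8
gen 3: Z_3=8, draws=[4, 3, 6, 6, 3, 0, 1, 2], offspring=[1, 3, 0, 0, 3, 1, 1, 2], Z_4=11
gen 4: Z_4=11, draws=[4, 5, 6, 5, 5, 2, 5, 4, 5, 1, 2], offspring=[1, 2, 0, 2, 2, 2, 2, 1, 2, 1, 2], Z_5=17

17


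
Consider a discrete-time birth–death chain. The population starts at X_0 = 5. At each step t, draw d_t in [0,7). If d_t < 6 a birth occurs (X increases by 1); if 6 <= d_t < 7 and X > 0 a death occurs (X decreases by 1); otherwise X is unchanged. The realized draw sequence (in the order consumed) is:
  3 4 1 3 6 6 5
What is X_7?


t=0: X=5, d=3 → birth, X_1=6
t=1: X=6, d=4 → birth, X_2=7
t=2: X=7, d=1 → birth, X_3=8
t=3: X=8, d=3 → birth, X_4=9
t=4: X=9, d=6 → death, X_5=8
t=5: X=8, d=6 → death, X_6=7
t=6: X=7, d=5 → birth, X_7=8

8


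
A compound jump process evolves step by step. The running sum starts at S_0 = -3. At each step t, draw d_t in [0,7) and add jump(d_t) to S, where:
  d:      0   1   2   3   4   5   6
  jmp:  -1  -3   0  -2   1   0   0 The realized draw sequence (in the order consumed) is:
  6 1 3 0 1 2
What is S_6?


t=0: S=-3, d=6, jump=0, S_1=-3
t=1: S=-3, d=1, jump=-3, S_2=-6
t=2: S=-6, d=3, jump=-2, S_3=-8
t=3: S=-8, d=0, jump=-1, S_4=-9
t=4: S=-9, d=1, jump=-3, S_5=-12
t=5: S=-12, d=2, jump=0, S_6=-12

-12


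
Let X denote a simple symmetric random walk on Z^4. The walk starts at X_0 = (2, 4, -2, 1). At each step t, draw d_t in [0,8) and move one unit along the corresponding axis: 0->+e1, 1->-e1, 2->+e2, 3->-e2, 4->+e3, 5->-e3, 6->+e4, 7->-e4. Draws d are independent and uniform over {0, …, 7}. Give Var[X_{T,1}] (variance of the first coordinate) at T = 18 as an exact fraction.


Outcome values over d=0..7: [1, -1, 0, 0, 0, 0, 0, 0]
Σy = 0, Σy² = 2, M = 8
μ = 0/8 = 0,  σ² = 2/8 − (0)² = 1/4
Independent increments: Var[X_18] = 18·σ² = 18·(1/4) = 9/2

9/2


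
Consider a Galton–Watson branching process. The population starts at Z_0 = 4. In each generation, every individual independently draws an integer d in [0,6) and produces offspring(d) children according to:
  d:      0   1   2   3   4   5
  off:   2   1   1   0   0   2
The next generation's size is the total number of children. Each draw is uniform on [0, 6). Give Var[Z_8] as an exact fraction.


Outcome values over d=0..5: [2, 1, 1, 0, 0, 2]
Σy = 6, Σy² = 10, M = 6
μ = 6/6 = 1,  σ² = 10/6 − (1)² = 2/3
V_0 = 0, E_0 = 4
V_1 = 2/3·E_0 + (1)²·V_0 = 8/3;  E_1 = 4
V_2 = 2/3·E_1 + (1)²·V_1 = 16/3;  E_2 = 4
V_3 = 2/3·E_2 + (1)²·V_2 = 8;  E_3 = 4
V_4 = 2/3·E_3 + (1)²·V_3 = 32/3;  E_4 = 4
V_5 = 2/3·E_4 + (1)²·V_4 = 40/3;  E_5 = 4
V_6 = 2/3·E_5 + (1)²·V_5 = 16;  E_6 = 4
V_7 = 2/3·E_6 + (1)²·V_6 = 56/3;  E_7 = 4
V_8 = 2/3·E_7 + (1)²·V_7 = 64/3;  E_8 = 4

64/3


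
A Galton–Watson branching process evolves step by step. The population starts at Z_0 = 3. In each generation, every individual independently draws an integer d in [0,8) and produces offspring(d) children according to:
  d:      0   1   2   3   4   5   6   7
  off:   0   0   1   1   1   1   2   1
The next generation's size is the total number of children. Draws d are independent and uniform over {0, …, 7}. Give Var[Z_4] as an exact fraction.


40115565/16777216

Outcome values over d=0..7: [0, 0, 1, 1, 1, 1, 2, 1]
Σy = 7, Σy² = 9, M = 8
μ = 7/8 = 7/8,  σ² = 9/8 − (7/8)² = 23/64
V_0 = 0, E_0 = 3
V_1 = 23/64·E_0 + (7/8)²·V_0 = 69/64;  E_1 = 21/8
V_2 = 23/64·E_1 + (7/8)²·V_1 = 7245/4096;  E_2 = 147/64
V_3 = 23/64·E_2 + (7/8)²·V_2 = 571389/262144;  E_3 = 1029/512
V_4 = 23/64·E_3 + (7/8)²·V_3 = 40115565/16777216;  E_4 = 7203/4096


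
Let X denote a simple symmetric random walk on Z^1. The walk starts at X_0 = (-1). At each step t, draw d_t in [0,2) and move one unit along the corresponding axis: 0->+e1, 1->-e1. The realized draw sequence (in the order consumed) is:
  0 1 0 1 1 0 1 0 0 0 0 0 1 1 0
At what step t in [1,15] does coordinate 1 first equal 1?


10

t=0: X=(-1), d=0 → +e1, X_1=(0)
t=1: X=(0), d=1 → -e1, X_2=(-1)
t=2: X=(-1), d=0 → +e1, X_3=(0)
t=3: X=(0), d=1 → -e1, X_4=(-1)
t=4: X=(-1), d=1 → -e1, X_5=(-2)
t=5: X=(-2), d=0 → +e1, X_6=(-1)
t=6: X=(-1), d=1 → -e1, X_7=(-2)
t=7: X=(-2), d=0 → +e1, X_8=(-1)
t=8: X=(-1), d=0 → +e1, X_9=(0)
t=9: X=(0), d=0 → +e1, X_10=(1)
t=10: X=(1), d=0 → +e1, X_11=(2)
t=11: X=(2), d=0 → +e1, X_12=(3)
t=12: X=(3), d=1 → -e1, X_13=(2)
t=13: X=(2), d=1 → -e1, X_14=(1)
t=14: X=(1), d=0 → +e1, X_15=(2)


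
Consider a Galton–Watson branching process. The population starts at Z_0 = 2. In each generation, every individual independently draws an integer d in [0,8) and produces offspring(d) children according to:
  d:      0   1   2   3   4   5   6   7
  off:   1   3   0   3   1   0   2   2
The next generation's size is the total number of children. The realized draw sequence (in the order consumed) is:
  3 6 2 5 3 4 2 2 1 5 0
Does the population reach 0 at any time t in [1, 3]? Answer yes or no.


gen 0: Z_0=2, draws=[3, 6], offspring=[3, 2], Z_1=5
gen 1: Z_1=5, draws=[2, 5, 3, 4, 2], offspring=[0, 0, 3, 1, 0], Z_2=4
gen 2: Z_2=4, draws=[2, 1, 5, 0], offspring=[0, 3, 0, 1], Z_3=4

no


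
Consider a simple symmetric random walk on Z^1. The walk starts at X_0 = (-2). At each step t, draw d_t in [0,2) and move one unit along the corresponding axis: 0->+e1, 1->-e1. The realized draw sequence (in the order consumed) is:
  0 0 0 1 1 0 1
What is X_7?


t=0: X=(-2), d=0 → +e1, X_1=(-1)
t=1: X=(-1), d=0 → +e1, X_2=(0)
t=2: X=(0), d=0 → +e1, X_3=(1)
t=3: X=(1), d=1 → -e1, X_4=(0)
t=4: X=(0), d=1 → -e1, X_5=(-1)
t=5: X=(-1), d=0 → +e1, X_6=(0)
t=6: X=(0), d=1 → -e1, X_7=(-1)

(-1)


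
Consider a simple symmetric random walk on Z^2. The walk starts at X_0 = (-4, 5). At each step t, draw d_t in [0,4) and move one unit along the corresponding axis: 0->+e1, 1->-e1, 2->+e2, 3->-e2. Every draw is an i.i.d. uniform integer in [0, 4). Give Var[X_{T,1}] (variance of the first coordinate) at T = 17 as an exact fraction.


Outcome values over d=0..3: [1, -1, 0, 0]
Σy = 0, Σy² = 2, M = 4
μ = 0/4 = 0,  σ² = 2/4 − (0)² = 1/2
Independent increments: Var[X_17] = 17·σ² = 17·(1/2) = 17/2

17/2


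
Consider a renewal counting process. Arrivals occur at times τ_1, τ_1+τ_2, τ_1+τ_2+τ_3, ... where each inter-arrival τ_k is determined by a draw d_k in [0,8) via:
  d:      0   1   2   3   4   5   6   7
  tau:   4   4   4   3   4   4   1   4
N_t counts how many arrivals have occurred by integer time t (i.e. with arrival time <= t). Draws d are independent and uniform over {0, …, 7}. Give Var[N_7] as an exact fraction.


Inter-arrival values over d=0..7: [4, 4, 4, 3, 4, 4, 1, 4]
Each d has probability 1/8, so the pmf of τ is: f(1) = 1/8, f(3) = 1/8, f(4) = 3/4
Let p_n(j) = P(N_n = j), with p_0 = [1]. Condition on τ_1: p_n(0) = P(τ > n), and for j >= 1, p_n(j) = Σ_{k<=n} f(k)·p_{n−k}(j−1)
p_1 = [7/8, 1/8]  (j = 0..1)
p_2 = [7/8, 7/64, 1/64]  (j = 0..2)
p_3 = [3/4, 15/64, 7/512, 1/512]  (j = 0..3)
p_4 = [0, 61/64, 23/512, 7/4096, 1/4096]  (j = 0..4)
p_5 = [0, 49/64, 29/128, 31/4096, 7/32768, 1/32768]  (j = 0..5)
p_6 = [0, 3/4, 53/256, 171/4096, 39/32768, 7/262144, 1/262144]  (j = 0..6)
p_7 = [0, 9/16, 199/512, 171/4096, 113/16384, 47/262144, 7/2097152, 1/2097152]  (j = 0..7)
E[N_7] = Σ j·p_7(j) = 3132297/2097152;  E[N_7²] = Σ j²·p_7(j) = 5469157/2097152
Var[N_7] = 5469157/2097152 − (3132297/2097152)² = 1658369044655/4398046511104

1658369044655/4398046511104


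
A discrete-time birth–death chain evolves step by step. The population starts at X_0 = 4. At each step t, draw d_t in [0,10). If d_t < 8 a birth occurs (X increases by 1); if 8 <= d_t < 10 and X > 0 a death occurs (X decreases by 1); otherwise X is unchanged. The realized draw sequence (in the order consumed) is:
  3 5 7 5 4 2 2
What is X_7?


t=0: X=4, d=3 → birth, X_1=5
t=1: X=5, d=5 → birth, X_2=6
t=2: X=6, d=7 → birth, X_3=7
t=3: X=7, d=5 → birth, X_4=8
t=4: X=8, d=4 → birth, X_5=9
t=5: X=9, d=2 → birth, X_6=10
t=6: X=10, d=2 → birth, X_7=11

11


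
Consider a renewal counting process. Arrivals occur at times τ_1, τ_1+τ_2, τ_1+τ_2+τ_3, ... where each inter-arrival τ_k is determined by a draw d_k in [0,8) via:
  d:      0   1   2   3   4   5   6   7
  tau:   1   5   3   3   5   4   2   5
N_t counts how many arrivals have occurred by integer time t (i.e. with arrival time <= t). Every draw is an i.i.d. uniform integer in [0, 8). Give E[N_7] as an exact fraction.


3558585/2097152

Inter-arrival values over d=0..7: [1, 5, 3, 3, 5, 4, 2, 5]
Each d has probability 1/8, so the pmf of τ is: f(1) = 1/8, f(2) = 1/8, f(3) = 1/4, f(4) = 1/8, f(5) = 3/8
Renewal equation for m(n) = E[N_n]: condition on τ_1 = k (if k <= n, one arrival plus a fresh copy on the remaining n−k steps): m(n) = F(n) + Σ_{k<=n} f(k)·m(n−k), where F(n) = P(τ <= n) and m(0) = 0
m(1) = F(1) = 1/8
m(2) = F(2) + f(1)·m(1) = 1/4 + 1/8·1/8 = 17/64
m(3) = F(3) + f(1)·m(2) + f(2)·m(1) = 1/2 + 1/8·17/64 + 1/8·1/8 = 281/512
m(4) = F(4) + f(1)·m(3) + f(2)·m(2) + f(3)·m(1) = 5/8 + 1/8·281/512 + 1/8·17/64 + 1/4·1/8 = 3105/4096
m(5) = F(5) + f(1)·m(4) + f(2)·m(3) + f(3)·m(2) + f(4)·m(1) = 1 + 1/8·3105/4096 + 1/8·281/512 + 1/4·17/64 + 1/8·1/8 = 40809/32768
m(6) = F(6) + f(1)·m(5) + f(2)·m(4) + f(3)·m(3) + f(4)·m(2) + f(5)·m(1) = 1 + 1/8·40809/32768 + 1/8·3105/4096 + 1/4·281/512 + 1/8·17/64 + 3/8·1/8 = 384753/262144
m(7) = F(7) + f(1)·m(6) + f(2)·m(5) + f(3)·m(4) + f(4)·m(3) + f(5)·m(2) = 1 + 1/8·384753/262144 + 1/8·40809/32768 + 1/4·3105/4096 + 1/8·281/512 + 3/8·17/64 = 3558585/2097152
E[N_7] = m(7) = 3558585/2097152


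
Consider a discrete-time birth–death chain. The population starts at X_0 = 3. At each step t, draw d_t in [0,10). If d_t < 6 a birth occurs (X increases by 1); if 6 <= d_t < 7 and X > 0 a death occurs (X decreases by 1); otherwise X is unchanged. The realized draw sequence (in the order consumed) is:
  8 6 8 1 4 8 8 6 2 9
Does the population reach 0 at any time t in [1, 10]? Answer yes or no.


t=0: X=3, d=8 → hold, X_1=3
t=1: X=3, d=6 → death, X_2=2
t=2: X=2, d=8 → hold, X_3=2
t=3: X=2, d=1 → birth, X_4=3
t=4: X=3, d=4 → birth, X_5=4
t=5: X=4, d=8 → hold, X_6=4
t=6: X=4, d=8 → hold, X_7=4
t=7: X=4, d=6 → death, X_8=3
t=8: X=3, d=2 → birth, X_9=4
t=9: X=4, d=9 → hold, X_10=4

no


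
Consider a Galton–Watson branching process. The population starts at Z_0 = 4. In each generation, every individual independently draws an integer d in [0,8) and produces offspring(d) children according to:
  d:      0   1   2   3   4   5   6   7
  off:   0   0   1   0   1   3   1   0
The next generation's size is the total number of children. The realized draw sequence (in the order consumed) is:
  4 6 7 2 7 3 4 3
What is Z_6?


gen 0: Z_0=4, draws=[4, 6, 7, 2], offspring=[1, 1, 0, 1], Z_1=3
gen 1: Z_1=3, draws=[7, 3, 4], offspring=[0, 0, 1], Z_2=1
gen 2: Z_2=1, draws=[3], offspring=[0], Z_3=0
gen 3: Z_3=0, draws=[], offspring=[], Z_4=0
gen 4: Z_4=0, draws=[], offspring=[], Z_5=0
gen 5: Z_5=0, draws=[], offspring=[], Z_6=0

0


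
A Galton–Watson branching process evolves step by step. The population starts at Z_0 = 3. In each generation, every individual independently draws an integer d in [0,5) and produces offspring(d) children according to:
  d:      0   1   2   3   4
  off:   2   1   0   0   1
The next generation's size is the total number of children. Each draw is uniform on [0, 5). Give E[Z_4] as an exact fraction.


768/625

Outcome values over d=0..4: [2, 1, 0, 0, 1]
Σy = 4, Σy² = 6, M = 5
μ = 4/5 = 4/5,  σ² = 6/5 − (4/5)² = 14/25
E[Z_0] = 3
E[Z_1] = 4/5·E[Z_0] = 12/5
E[Z_2] = 4/5·E[Z_1] = 48/25
E[Z_3] = 4/5·E[Z_2] = 192/125
E[Z_4] = 4/5·E[Z_3] = 768/625


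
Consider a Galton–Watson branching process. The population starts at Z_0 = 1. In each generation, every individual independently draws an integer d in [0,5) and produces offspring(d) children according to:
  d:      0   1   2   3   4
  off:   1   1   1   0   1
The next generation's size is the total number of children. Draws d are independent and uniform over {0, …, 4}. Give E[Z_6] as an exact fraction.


4096/15625

Outcome values over d=0..4: [1, 1, 1, 0, 1]
Σy = 4, Σy² = 4, M = 5
μ = 4/5 = 4/5,  σ² = 4/5 − (4/5)² = 4/25
E[Z_0] = 1
E[Z_1] = 4/5·E[Z_0] = 4/5
E[Z_2] = 4/5·E[Z_1] = 16/25
E[Z_3] = 4/5·E[Z_2] = 64/125
E[Z_4] = 4/5·E[Z_3] = 256/625
E[Z_5] = 4/5·E[Z_4] = 1024/3125
E[Z_6] = 4/5·E[Z_5] = 4096/15625


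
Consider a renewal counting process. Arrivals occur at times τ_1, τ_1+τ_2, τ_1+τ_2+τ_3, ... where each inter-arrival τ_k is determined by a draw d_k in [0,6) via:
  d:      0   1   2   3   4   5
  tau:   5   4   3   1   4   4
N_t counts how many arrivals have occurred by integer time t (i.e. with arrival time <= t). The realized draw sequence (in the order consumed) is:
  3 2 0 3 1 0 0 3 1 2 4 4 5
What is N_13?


draw d_1=3: τ_1=1, arrival time A_1=1
draw d_2=2: τ_2=3, arrival time A_2=4
draw d_3=0: τ_3=5, arrival time A_3=9
draw d_4=3: τ_4=1, arrival time A_4=10
draw d_5=1: τ_5=4, arrival time A_5=14
draw d_6=0: τ_6=5, arrival time A_6=19
draw d_7=0: τ_7=5, arrival time A_7=24
draw d_8=3: τ_8=1, arrival time A_8=25
draw d_9=1: τ_9=4, arrival time A_9=29
draw d_10=2: τ_10=3, arrival time A_10=32
draw d_11=4: τ_11=4, arrival time A_11=36
draw d_12=4: τ_12=4, arrival time A_12=40
draw d_13=5: τ_13=4, arrival time A_13=44
N_t over t=0..13: 0:0 1:1 2:1 3:1 4:2 5:2 6:2 7:2 8:2 9:3 10:4 11:4 12:4 13:4

4


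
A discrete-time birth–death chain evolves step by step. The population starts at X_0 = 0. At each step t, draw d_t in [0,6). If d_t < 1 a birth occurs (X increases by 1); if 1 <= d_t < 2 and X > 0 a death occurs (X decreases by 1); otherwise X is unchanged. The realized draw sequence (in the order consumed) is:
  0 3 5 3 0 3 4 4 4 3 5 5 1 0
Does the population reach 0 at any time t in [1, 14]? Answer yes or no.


no

t=0: X=0, d=0 → birth, X_1=1
t=1: X=1, d=3 → hold, X_2=1
t=2: X=1, d=5 → hold, X_3=1
t=3: X=1, d=3 → hold, X_4=1
t=4: X=1, d=0 → birth, X_5=2
t=5: X=2, d=3 → hold, X_6=2
t=6: X=2, d=4 → hold, X_7=2
t=7: X=2, d=4 → hold, X_8=2
t=8: X=2, d=4 → hold, X_9=2
t=9: X=2, d=3 → hold, X_10=2
t=10: X=2, d=5 → hold, X_11=2
t=11: X=2, d=5 → hold, X_12=2
t=12: X=2, d=1 → death, X_13=1
t=13: X=1, d=0 → birth, X_14=2


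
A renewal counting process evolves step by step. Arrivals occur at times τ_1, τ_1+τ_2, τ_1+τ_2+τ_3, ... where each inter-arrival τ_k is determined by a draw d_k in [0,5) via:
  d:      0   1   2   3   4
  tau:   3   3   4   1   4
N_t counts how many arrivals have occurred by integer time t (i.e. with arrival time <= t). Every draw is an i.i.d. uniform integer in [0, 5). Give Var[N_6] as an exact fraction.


Inter-arrival values over d=0..4: [3, 3, 4, 1, 4]
Each d has probability 1/5, so the pmf of τ is: f(1) = 1/5, f(3) = 2/5, f(4) = 2/5
Let p_n(j) = P(N_n = j), with p_0 = [1]. Condition on τ_1: p_n(0) = P(τ > n), and for j >= 1, p_n(j) = Σ_{k<=n} f(k)·p_{n−k}(j−1)
p_1 = [4/5, 1/5]  (j = 0..1)
p_2 = [4/5, 4/25, 1/25]  (j = 0..2)
p_3 = [2/5, 14/25, 4/125, 1/125]  (j = 0..3)
p_4 = [0, 4/5, 24/125, 4/625, 1/625]  (j = 0..4)
p_5 = [0, 16/25, 38/125, 34/625, 4/3125, 1/3125]  (j = 0..5)
p_6 = [0, 12/25, 52/125, 56/625, 44/3125, 4/15625, 1/15625]  (j = 0..6)
E[N_6] = Σ j·p_6(j) = 25606/15625;  E[N_6²] = Σ j²·p_6(j) = 49756/15625
Var[N_6] = 49756/15625 − (25606/15625)² = 121770264/244140625

121770264/244140625


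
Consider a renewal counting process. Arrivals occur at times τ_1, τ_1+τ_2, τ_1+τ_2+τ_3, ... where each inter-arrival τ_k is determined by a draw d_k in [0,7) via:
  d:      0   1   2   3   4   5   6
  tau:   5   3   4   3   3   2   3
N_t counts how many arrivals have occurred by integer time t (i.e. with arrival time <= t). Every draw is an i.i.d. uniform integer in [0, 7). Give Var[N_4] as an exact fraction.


356/2401

Inter-arrival values over d=0..6: [5, 3, 4, 3, 3, 2, 3]
Each d has probability 1/7, so the pmf of τ is: f(2) = 1/7, f(3) = 4/7, f(4) = 1/7, f(5) = 1/7
Let p_n(j) = P(N_n = j), with p_0 = [1]. Condition on τ_1: p_n(0) = P(τ > n), and for j >= 1, p_n(j) = Σ_{k<=n} f(k)·p_{n−k}(j−1)
p_1 = [1]  (j = 0)
p_2 = [6/7, 1/7]  (j = 0..1)
p_3 = [2/7, 5/7]  (j = 0..1)
p_4 = [1/7, 41/49, 1/49]  (j = 0..2)
E[N_4] = Σ j·p_4(j) = 43/49;  E[N_4²] = Σ j²·p_4(j) = 45/49
Var[N_4] = 45/49 − (43/49)² = 356/2401


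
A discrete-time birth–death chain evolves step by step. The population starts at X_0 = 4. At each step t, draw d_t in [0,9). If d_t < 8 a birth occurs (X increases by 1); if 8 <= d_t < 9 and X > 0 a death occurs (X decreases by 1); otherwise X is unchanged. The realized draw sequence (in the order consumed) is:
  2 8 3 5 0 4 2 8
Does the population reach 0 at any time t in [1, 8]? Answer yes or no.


t=0: X=4, d=2 → birth, X_1=5
t=1: X=5, d=8 → death, X_2=4
t=2: X=4, d=3 → birth, X_3=5
t=3: X=5, d=5 → birth, X_4=6
t=4: X=6, d=0 → birth, X_5=7
t=5: X=7, d=4 → birth, X_6=8
t=6: X=8, d=2 → birth, X_7=9
t=7: X=9, d=8 → death, X_8=8

no


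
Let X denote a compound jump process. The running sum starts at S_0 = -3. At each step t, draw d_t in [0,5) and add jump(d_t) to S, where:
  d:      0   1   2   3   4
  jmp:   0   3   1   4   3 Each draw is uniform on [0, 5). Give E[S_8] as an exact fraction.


Outcome values over d=0..4: [0, 3, 1, 4, 3]
Σy = 11, Σy² = 35, M = 5
μ = 11/5 = 11/5,  σ² = 35/5 − (11/5)² = 54/25
E[S_8] = -3 + 8·(11/5) = 73/5

73/5


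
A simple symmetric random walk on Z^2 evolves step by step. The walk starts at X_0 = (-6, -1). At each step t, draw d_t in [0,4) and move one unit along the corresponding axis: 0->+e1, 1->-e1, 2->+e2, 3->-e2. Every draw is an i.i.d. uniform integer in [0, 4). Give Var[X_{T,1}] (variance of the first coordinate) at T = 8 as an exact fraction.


Outcome values over d=0..3: [1, -1, 0, 0]
Σy = 0, Σy² = 2, M = 4
μ = 0/4 = 0,  σ² = 2/4 − (0)² = 1/2
Independent increments: Var[X_8] = 8·σ² = 8·(1/2) = 4

4


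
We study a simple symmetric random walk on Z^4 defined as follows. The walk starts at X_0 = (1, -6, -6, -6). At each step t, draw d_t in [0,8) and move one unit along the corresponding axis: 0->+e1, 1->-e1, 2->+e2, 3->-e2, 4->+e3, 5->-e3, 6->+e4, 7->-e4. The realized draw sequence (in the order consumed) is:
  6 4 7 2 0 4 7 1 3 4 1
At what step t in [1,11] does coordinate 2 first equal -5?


4

t=0: X=(1, -6, -6, -6), d=6 → +e4, X_1=(1, -6, -6, -5)
t=1: X=(1, -6, -6, -5), d=4 → +e3, X_2=(1, -6, -5, -5)
t=2: X=(1, -6, -5, -5), d=7 → -e4, X_3=(1, -6, -5, -6)
t=3: X=(1, -6, -5, -6), d=2 → +e2, X_4=(1, -5, -5, -6)
t=4: X=(1, -5, -5, -6), d=0 → +e1, X_5=(2, -5, -5, -6)
t=5: X=(2, -5, -5, -6), d=4 → +e3, X_6=(2, -5, -4, -6)
t=6: X=(2, -5, -4, -6), d=7 → -e4, X_7=(2, -5, -4, -7)
t=7: X=(2, -5, -4, -7), d=1 → -e1, X_8=(1, -5, -4, -7)
t=8: X=(1, -5, -4, -7), d=3 → -e2, X_9=(1, -6, -4, -7)
t=9: X=(1, -6, -4, -7), d=4 → +e3, X_10=(1, -6, -3, -7)
t=10: X=(1, -6, -3, -7), d=1 → -e1, X_11=(0, -6, -3, -7)


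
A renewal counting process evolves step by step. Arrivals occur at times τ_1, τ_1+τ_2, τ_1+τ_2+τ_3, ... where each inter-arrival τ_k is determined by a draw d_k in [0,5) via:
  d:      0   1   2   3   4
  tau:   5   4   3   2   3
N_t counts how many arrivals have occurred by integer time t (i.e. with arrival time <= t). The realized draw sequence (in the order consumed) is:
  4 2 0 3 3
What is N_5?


1

draw d_1=4: τ_1=3, arrival time A_1=3
draw d_2=2: τ_2=3, arrival time A_2=6
draw d_3=0: τ_3=5, arrival time A_3=11
draw d_4=3: τ_4=2, arrival time A_4=13
draw d_5=3: τ_5=2, arrival time A_5=15
N_t over t=0..5: 0:0 1:0 2:0 3:1 4:1 5:1


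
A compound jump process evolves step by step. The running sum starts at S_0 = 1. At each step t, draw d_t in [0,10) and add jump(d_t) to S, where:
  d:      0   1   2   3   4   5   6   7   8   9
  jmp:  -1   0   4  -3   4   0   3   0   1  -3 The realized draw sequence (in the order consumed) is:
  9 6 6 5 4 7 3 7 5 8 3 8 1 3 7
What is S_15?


1

t=0: S=1, d=9, jump=-3, S_1=-2
t=1: S=-2, d=6, jump=3, S_2=1
t=2: S=1, d=6, jump=3, S_3=4
t=3: S=4, d=5, jump=0, S_4=4
t=4: S=4, d=4, jump=4, S_5=8
t=5: S=8, d=7, jump=0, S_6=8
t=6: S=8, d=3, jump=-3, S_7=5
t=7: S=5, d=7, jump=0, S_8=5
t=8: S=5, d=5, jump=0, S_9=5
t=9: S=5, d=8, jump=1, S_10=6
t=10: S=6, d=3, jump=-3, S_11=3
t=11: S=3, d=8, jump=1, S_12=4
t=12: S=4, d=1, jump=0, S_13=4
t=13: S=4, d=3, jump=-3, S_14=1
t=14: S=1, d=7, jump=0, S_15=1


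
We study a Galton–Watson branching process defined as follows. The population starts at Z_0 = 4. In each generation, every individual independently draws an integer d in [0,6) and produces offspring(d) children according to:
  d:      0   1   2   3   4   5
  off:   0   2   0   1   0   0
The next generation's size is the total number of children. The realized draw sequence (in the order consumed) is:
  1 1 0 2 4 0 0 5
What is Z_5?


gen 0: Z_0=4, draws=[1, 1, 0, 2], offspring=[2, 2, 0, 0], Z_1=4
gen 1: Z_1=4, draws=[4, 0, 0, 5], offspring=[0, 0, 0, 0], Z_2=0
gen 2: Z_2=0, draws=[], offspring=[], Z_3=0
gen 3: Z_3=0, draws=[], offspring=[], Z_4=0
gen 4: Z_4=0, draws=[], offspring=[], Z_5=0

0


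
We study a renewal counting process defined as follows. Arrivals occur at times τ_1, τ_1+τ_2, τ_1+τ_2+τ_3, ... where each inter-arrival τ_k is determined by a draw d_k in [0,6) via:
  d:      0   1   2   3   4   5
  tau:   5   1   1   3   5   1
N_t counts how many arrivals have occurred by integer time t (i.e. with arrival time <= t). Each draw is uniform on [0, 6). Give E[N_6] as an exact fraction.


1279/576

Inter-arrival values over d=0..5: [5, 1, 1, 3, 5, 1]
Each d has probability 1/6, so the pmf of τ is: f(1) = 1/2, f(3) = 1/6, f(5) = 1/3
Renewal equation for m(n) = E[N_n]: condition on τ_1 = k (if k <= n, one arrival plus a fresh copy on the remaining n−k steps): m(n) = F(n) + Σ_{k<=n} f(k)·m(n−k), where F(n) = P(τ <= n) and m(0) = 0
m(1) = F(1) = 1/2
m(2) = F(2) + f(1)·m(1) = 1/2 + 1/2·1/2 = 3/4
m(3) = F(3) + f(1)·m(2) = 2/3 + 1/2·3/4 = 25/24
m(4) = F(4) + f(1)·m(3) + f(3)·m(1) = 2/3 + 1/2·25/24 + 1/6·1/2 = 61/48
m(5) = F(5) + f(1)·m(4) + f(3)·m(2) = 1 + 1/2·61/48 + 1/6·3/4 = 169/96
m(6) = F(6) + f(1)·m(5) + f(3)·m(3) + f(5)·m(1) = 1 + 1/2·169/96 + 1/6·25/24 + 1/3·1/2 = 1279/576
E[N_6] = m(6) = 1279/576
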